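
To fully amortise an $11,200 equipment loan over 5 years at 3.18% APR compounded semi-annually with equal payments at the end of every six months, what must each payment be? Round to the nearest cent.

With 2 periods per year: i = 0.0159, n = 10.
PMT = 11200 / ( [1 − (1+0.0159)^(−10)] / 0.0159 ) = 11200 / 9.178367 = 1,220.2606

$1,220.26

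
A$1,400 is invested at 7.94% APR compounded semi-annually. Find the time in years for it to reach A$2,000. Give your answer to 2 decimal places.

4.58 years

Periodic rate i = 0.0794/2 = 0.0397.
(1+i)^n = 2000/1400 = 1.42857, so n = ln 1.42857 / ln 1.0397 = 9.1614 half-years
= 9.1614/2 years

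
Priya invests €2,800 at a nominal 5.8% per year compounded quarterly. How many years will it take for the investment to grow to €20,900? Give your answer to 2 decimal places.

34.91 years

Periodic rate i = 0.058/4 = 0.0145.
n = ln(20900/2800) / ln(1+0.0145) = ln(7.46429) / 0.014396 = 139.6323 quarters
= 139.6323/4 years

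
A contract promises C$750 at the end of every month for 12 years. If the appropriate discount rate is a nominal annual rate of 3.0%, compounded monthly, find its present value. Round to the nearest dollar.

Periodic rate i = 0.03/12 = 0.0025; n = 12 × 12 = 144 periods.
PV = 750 × [1 − (1+0.0025)^(−144)] / 0.0025 = 750 × 120.804069 = 90,603.0514

C$90,603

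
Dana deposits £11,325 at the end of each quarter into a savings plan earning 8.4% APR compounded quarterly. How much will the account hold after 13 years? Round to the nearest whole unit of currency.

i = 0.084/4 = 0.021 per quarter; n = 13·4 = 52.
FV = 11325 × [(1+0.021)^52 − 1] / 0.021 = 11325 × 92.700861 = 1,049,837.2530

£1,049,837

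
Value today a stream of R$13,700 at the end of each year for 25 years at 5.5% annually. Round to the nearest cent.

PV = PMT · [1 − (1+i)^(−n)] / i = 13700 · 13.413933 = 183,770.8774

R$183,770.88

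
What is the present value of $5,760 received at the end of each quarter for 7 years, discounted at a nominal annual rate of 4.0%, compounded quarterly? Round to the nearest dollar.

Periodic rate i = 0.04/4 = 0.01; n = 7 × 4 = 28 periods.
PV = PMT · [1 − (1+i)^(−n)] / i = 5760 · 24.316443 = 140,062.7126

$140,063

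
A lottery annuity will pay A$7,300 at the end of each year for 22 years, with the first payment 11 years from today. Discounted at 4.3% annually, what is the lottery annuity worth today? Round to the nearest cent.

A$67,300.06

PV at t=10 (ordinary 22-year annuity): 7300 × a(22|0.043) = 7300 × 14.045451 = 102,531.7901
PV₀ = 102,531.7901 / (1+0.043)^10 = 102,531.7901 / 1.523502 = 67,300.0606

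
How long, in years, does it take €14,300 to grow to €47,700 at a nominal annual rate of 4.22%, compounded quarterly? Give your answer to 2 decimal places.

Periodic rate i = 0.0422/4 = 0.01055.
(1+i)^n = 47700/14300 = 3.33566, so n = ln 3.33566 / ln 1.01055 = 114.7882 quarters
= 114.7882/4 years

28.70 years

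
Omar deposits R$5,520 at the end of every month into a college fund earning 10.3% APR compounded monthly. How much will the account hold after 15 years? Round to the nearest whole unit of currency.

With 12 periods per year: i = 0.00858333, n = 180.
FV = 5520 × [(1+0.00858333)^180 − 1] / 0.00858333 = 5520 × 426.077574 = 2,351,948.2064

R$2,351,948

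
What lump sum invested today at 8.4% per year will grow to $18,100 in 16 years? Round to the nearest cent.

Discount factor = (1+0.084)^(−16) = 0.275126; PV = 18,100 × 0.275126 = 4,979.7789

$4,979.78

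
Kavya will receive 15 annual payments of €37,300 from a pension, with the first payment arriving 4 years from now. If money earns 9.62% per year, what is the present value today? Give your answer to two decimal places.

€220,130.83

PV at t=3 (ordinary 15-year annuity): 37300 × a(15|0.0962) = 37300 × 7.773944 = 289,968.1248
PV₀ = 289,968.1248 / (1+0.0962)^3 = 289,968.1248 / 1.317254 = 220,130.8278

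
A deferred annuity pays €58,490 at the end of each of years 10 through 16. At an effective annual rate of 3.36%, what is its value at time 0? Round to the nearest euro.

€267,021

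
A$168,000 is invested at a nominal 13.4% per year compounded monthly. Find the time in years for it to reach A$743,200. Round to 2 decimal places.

11.16 years

Periodic rate i = 0.134/12 = 0.0111667.
n = ln(743200/168000) / ln(1+0.0111667) = ln(4.42381) / 0.011105 = 133.9064 months
= 133.9064/12 years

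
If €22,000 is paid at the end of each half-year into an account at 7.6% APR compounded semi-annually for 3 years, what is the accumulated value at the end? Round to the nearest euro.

i = 0.076/2 = 0.038 per half-year; n = 3·2 = 6.
Accumulation factor s(6|0.038) = 6.599716; FV = 22000 × 6.599716 = 145,193.7447

€145,194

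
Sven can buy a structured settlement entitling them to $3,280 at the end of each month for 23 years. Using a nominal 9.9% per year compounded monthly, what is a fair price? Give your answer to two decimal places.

i = 0.099/12 = 0.00825 per month; n = 23·12 = 276.
PV = PMT · [1 − (1+i)^(−n)] / i = 3280 · 108.660079 = 356,405.0598

$356,405.06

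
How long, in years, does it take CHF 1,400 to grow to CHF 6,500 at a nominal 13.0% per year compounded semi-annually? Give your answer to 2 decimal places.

Periodic rate i = 0.13/2 = 0.065.
n = ln(6500/1400) / ln(1+0.065) = ln(4.64286) / 0.062975 = 24.3801 half-years
= 24.3801/2 years

12.19 years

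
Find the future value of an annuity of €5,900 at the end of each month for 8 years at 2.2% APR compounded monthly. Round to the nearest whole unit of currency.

i = 0.022/12 = 0.00183333 per month; n = 8·12 = 96.
FV = 5900 × [(1+0.00183333)^96 − 1] / 0.00183333 = 5900 × 104.861416 = 618,682.3531

€618,682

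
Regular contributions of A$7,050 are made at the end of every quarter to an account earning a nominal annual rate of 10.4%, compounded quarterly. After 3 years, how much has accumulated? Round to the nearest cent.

Periodic rate i = 0.104/4 = 0.026; n = 3 × 4 = 12 periods.
FV = 7050 × [(1+0.026)^12 − 1] / 0.026 = 7050 × 13.873793 = 97,810.2426

A$97,810.24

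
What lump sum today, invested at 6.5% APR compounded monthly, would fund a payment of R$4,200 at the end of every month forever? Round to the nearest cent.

R$775,384.62

Periodic rate i = 0.065/12 = 0.00541667.
PV = C/r = 4200/0.00541667 = 775,384.6154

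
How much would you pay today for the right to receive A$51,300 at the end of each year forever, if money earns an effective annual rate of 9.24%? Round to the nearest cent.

A$555,194.81

PV = C/r = 51300/0.0924 = 555,194.8052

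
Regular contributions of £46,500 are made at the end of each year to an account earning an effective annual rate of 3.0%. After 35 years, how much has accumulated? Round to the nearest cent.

FV = PMT · [(1+i)^n − 1] / i = 46500 · 60.462082 = 2,811,486.8043

£2,811,486.80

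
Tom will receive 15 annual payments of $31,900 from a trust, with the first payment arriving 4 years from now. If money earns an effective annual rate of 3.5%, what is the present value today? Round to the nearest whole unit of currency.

$331,379

PV at t=3 (ordinary 15-year annuity): 31900 × a(15|0.035) = 31900 × 11.517411 = 367,405.4076
PV₀ = 367,405.4076 / (1+0.035)^3 = 367,405.4076 / 1.108718 = 331,378.6274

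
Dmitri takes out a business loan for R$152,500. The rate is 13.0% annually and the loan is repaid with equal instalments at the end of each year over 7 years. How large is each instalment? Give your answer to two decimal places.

PMT = 152500 / ( [1 − (1+0.13)^(−7)] / 0.13 ) = 152500 / 4.422610 = 34,481.8976

R$34,481.90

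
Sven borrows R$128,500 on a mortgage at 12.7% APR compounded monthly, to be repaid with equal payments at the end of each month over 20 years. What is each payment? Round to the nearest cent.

Periodic rate i = 0.127/12 = 0.0105833; n = 20 × 12 = 240 periods.
Annuity-PV factor = 86.936120; PMT = 128500 / 86.936120 = 1,478.0968

R$1,478.10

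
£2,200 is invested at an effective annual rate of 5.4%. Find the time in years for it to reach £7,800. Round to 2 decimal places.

n = ln(7800/2200) / ln(1+0.054) = ln(3.54545) / 0.052592 = 24.0656 years

24.07 years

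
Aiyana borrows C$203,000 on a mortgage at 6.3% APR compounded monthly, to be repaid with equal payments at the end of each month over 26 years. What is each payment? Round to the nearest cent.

i = 0.063/12 = 0.00525 per month; n = 26·12 = 312.
PMT = 203000 / ( [1 − (1+0.00525)^(−312)] / 0.00525 ) = 203000 / 153.294667 = 1,324.2470

C$1,324.25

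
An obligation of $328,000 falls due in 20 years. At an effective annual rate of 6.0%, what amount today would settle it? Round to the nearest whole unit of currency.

$102,272

PV = 328,000 / (1 + 0.06)^20 = 328,000 / 3.207135 = 102,271.9504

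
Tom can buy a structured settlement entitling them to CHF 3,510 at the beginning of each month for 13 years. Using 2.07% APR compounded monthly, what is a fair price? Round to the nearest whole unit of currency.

CHF 480,540

With 12 periods per year: i = 0.001725, n = 156.
PV = 3510 × [1 − (1+0.001725)^(−156)] / 0.001725 × (1+i) = 3510 × 136.905900 = 480,539.7103
(annuity-due: payments at period start, so ×(1+i).)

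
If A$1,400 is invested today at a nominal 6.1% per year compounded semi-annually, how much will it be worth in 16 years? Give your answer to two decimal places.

A$3,661.54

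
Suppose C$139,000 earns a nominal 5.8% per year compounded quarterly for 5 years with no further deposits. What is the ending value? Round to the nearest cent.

C$185,376.99

Periodic rate i = 0.058/4 = 0.0145; n = 5 × 4 = 20 periods.
FV = PV·(1+i)^n = 139,000 × 1.333647 = 185,376.9906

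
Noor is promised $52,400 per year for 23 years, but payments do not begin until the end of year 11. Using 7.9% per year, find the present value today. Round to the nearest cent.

$256,140.79

PV at t=10 (ordinary 23-year annuity): 52400 × a(23|0.079) = 52400 × 10.455912 = 547,889.7683
PV₀ = 547,889.7683 / (1+0.079)^10 = 547,889.7683 / 2.139018 = 256,140.7892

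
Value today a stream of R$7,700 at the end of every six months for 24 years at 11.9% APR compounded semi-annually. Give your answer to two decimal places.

R$121,337.04

i = 0.119/2 = 0.0595 per half-year; n = 24·2 = 48.
Annuity factor a(48|0.0595) = 15.758057; PV = 7700 × 15.758057 = 121,337.0418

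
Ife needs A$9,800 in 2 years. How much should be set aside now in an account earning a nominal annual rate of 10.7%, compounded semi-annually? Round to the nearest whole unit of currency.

A$7,956

With 2 periods per year: i = 0.0535, n = 4.
PV = FV·(1+i)^(−n) = 9,800 × 0.811824 = 7,955.8744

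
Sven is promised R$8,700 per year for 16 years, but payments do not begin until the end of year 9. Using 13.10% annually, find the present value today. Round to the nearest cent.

PV at t=8 (ordinary 16-year annuity): 8700 × a(16|0.131) = 8700 × 6.568643 = 57,147.1955
Discount back 8 years: 57,147.1955 × (1+0.131)^(−8) = 57,147.1955 × 0.373507 = 21,344.8980

R$21,344.90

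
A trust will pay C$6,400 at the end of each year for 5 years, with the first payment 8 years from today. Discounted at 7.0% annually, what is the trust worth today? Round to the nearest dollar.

C$16,342

PV at t=7 (ordinary 5-year annuity): 6400 × a(5|0.07) = 6400 × 4.100197 = 26,241.2636
Discount back 7 years: 26,241.2636 × (1+0.07)^(−7) = 26,241.2636 × 0.622750 = 16,341.7401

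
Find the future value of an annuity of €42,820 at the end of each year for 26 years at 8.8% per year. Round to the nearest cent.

FV = PMT · [(1+i)^n − 1] / i = 42820 · 90.464690 = 3,873,698.0403

€3,873,698.04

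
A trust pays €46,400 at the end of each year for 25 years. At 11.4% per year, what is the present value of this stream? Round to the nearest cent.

€379,634.40

PV = PMT · [1 − (1+i)^(−n)] / i = 46400 · 8.181776 = 379,634.3968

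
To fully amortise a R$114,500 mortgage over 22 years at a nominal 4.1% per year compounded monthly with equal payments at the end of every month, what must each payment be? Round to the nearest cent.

R$659.02

i = 0.041/12 = 0.00341667 per month; n = 22·12 = 264.
PMT = 114500 / ( [1 − (1+0.00341667)^(−264)] / 0.00341667 ) = 114500 / 173.741962 = 659.0233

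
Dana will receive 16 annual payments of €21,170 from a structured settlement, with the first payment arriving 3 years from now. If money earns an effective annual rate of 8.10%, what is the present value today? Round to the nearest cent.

PV at t=2 (ordinary 16-year annuity): 21170 × a(16|0.081) = 21170 × 8.795062 = 186,191.4542
PV₀ = 186,191.4542 / (1+0.081)^2 = 186,191.4542 / 1.168561 = 159,333.9622

€159,333.96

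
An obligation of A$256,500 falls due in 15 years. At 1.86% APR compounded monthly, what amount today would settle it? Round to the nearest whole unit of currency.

i = 0.0186/12 = 0.00155 per month; n = 15·12 = 180.
Discount factor = (1+0.00155)^(−180) = 0.756703; PV = 256,500 × 0.756703 = 194,094.4054

A$194,094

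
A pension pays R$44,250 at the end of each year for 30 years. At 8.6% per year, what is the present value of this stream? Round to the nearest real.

R$471,232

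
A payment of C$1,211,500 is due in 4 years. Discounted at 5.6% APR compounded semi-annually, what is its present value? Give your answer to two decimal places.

C$971,356.17

i = 0.056/2 = 0.028 per half-year; n = 4·2 = 8.
PV = FV·(1+i)^(−n) = 1,211,500 × 0.801780 = 971,356.1657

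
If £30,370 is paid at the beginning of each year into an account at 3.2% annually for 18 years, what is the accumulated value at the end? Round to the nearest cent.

£747,236.38

Accumulation factor s(18|0.032) × (1+i) = 24.604425; FV = 30370 × 24.604425 = 747,236.3816
Payments are at the start of each period, so multiply by (1+i).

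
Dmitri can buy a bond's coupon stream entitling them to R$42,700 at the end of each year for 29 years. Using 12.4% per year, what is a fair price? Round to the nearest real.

R$332,746

Annuity factor a(29|0.124) = 7.792650; PV = 42700 × 7.792650 = 332,746.1500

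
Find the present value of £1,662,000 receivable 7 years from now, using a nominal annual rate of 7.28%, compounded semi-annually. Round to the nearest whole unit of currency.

£1,007,505

Periodic rate i = 0.0728/2 = 0.0364; n = 7 × 2 = 14 periods.
PV = FV·(1+i)^(−n) = 1,662,000 × 0.606201 = 1,007,505.3455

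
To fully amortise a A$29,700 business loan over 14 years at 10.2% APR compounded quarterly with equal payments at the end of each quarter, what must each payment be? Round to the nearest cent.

A$1,001.94

i = 0.102/4 = 0.0255 per quarter; n = 14·4 = 56.
Annuity-PV factor = 29.642366; PMT = 29700 / 29.642366 = 1,001.9443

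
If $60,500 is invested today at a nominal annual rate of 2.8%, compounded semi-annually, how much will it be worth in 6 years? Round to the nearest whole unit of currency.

$71,484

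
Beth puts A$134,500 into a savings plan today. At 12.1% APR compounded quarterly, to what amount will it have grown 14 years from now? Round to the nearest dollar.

With 4 periods per year: i = 0.03025, n = 56.
FV = PV·(1+i)^n = 134,500 × 5.306240 = 713,689.2962

A$713,689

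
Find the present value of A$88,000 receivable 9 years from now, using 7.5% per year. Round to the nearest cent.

PV = 88,000 / (1 + 0.075)^9 = 88,000 / 1.917239 = 45,899.3456

A$45,899.35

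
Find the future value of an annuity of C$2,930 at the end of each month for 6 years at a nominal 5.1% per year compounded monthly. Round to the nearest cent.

Periodic rate i = 0.051/12 = 0.00425; n = 6 × 12 = 72 periods.
FV = 2930 × [(1+0.00425)^72 − 1] / 0.00425 = 2930 × 84.024014 = 246,190.3599

C$246,190.36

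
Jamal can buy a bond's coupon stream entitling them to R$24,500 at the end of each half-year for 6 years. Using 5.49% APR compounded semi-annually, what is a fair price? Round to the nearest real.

R$247,627

i = 0.0549/2 = 0.02745 per half-year; n = 6·2 = 12.
PV = 24500 × [1 − (1+0.02745)^(−12)] / 0.02745 = 24500 × 10.107242 = 247,627.4200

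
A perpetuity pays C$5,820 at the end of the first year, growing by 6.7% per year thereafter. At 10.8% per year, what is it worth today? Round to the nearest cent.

PV = D₁/(r − g) = 5820/(0.108 − 0.067) = 141,951.2195

C$141,951.22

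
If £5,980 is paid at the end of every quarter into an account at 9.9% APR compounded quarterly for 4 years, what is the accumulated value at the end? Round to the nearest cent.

i = 0.099/4 = 0.02475 per quarter; n = 4·4 = 16.
Accumulation factor s(16|0.02475) = 19.342344; FV = 5980 × 19.342344 = 115,667.2169

£115,667.22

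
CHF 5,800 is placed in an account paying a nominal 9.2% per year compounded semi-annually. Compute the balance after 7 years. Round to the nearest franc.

Periodic rate i = 0.092/2 = 0.046; n = 7 × 2 = 14 periods.
FV = PV·(1+i)^n = 5,800 × 1.876911 = 10,886.0814

CHF 10,886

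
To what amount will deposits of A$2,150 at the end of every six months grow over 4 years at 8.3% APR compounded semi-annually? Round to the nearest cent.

i = 0.083/2 = 0.0415 per half-year; n = 4·2 = 8.
Accumulation factor s(8|0.0415) = 9.263619; FV = 2150 × 9.263619 = 19,916.7803

A$19,916.78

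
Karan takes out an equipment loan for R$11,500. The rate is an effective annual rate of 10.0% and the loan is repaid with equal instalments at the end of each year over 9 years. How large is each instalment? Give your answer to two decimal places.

Annuity-PV factor = 5.759024; PMT = 11500 / 5.759024 = 1,996.8662

R$1,996.87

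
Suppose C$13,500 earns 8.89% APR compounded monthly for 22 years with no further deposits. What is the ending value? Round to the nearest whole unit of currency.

With 12 periods per year: i = 0.00740833, n = 264.
FV = PV·(1+i)^n = 13,500 × 7.018791 = 94,753.6778

C$94,754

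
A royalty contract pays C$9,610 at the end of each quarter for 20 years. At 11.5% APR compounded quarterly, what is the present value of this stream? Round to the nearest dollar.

C$299,643

With 4 periods per year: i = 0.02875, n = 80.
PV = PMT · [1 − (1+i)^(−n)] / i = 9610 · 31.180355 = 299,643.2117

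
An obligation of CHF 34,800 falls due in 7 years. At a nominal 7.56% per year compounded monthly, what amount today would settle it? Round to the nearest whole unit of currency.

Periodic rate i = 0.0756/12 = 0.0063; n = 7 × 12 = 84 periods.
PV = FV·(1+i)^(−n) = 34,800 × 0.590055 = 20,533.9045

CHF 20,534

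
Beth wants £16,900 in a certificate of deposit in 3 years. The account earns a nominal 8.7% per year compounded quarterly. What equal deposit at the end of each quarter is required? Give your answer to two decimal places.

£1,247.71

With 4 periods per year: i = 0.02175, n = 12.
FV-annuity factor = 13.544849; PMT = 16900 / 13.544849 = 1,247.7068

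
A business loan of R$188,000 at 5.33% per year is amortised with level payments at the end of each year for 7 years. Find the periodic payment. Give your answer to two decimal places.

R$32,879.76

PMT = 188000 / ( [1 − (1+0.0533)^(−7)] / 0.0533 ) = 188000 / 5.717804 = 32,879.7570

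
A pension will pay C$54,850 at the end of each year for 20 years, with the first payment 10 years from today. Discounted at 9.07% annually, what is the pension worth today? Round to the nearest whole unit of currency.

C$228,070

PV at t=9 (ordinary 20-year annuity): 54850 × a(20|0.0907) = 54850 × 9.083192 = 498,213.0737
Discount back 9 years: 498,213.0737 × (1+0.0907)^(−9) = 498,213.0737 × 0.457775 = 228,069.5478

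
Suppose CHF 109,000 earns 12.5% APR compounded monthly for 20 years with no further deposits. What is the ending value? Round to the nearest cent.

CHF 1,310,831.27

With 12 periods per year: i = 0.0104167, n = 240.
109,000 × (1+0.0104167)^240 = 109,000 × 12.025975 = 1,310,831.2681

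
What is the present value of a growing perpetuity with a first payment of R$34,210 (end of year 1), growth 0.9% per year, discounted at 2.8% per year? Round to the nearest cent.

R$1,800,526.32

PV = D₁/(r − g) = 34210/(0.028 − 0.009) = 1,800,526.3158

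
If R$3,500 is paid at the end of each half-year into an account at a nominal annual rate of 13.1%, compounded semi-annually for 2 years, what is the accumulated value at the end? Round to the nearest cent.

i = 0.131/2 = 0.0655 per half-year; n = 2·2 = 4.
FV = PMT · [(1+i)^n − 1] / i = 3500 · 4.410442 = 15,436.5470

R$15,436.55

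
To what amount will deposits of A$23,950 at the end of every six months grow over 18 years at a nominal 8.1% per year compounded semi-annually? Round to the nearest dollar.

i = 0.081/2 = 0.0405 per half-year; n = 18·2 = 36.
FV = PMT · [(1+i)^n − 1] / i = 23950 · 78.408964 = 1,877,894.6806

A$1,877,895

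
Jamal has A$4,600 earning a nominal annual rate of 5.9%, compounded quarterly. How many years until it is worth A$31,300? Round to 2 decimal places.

32.74 years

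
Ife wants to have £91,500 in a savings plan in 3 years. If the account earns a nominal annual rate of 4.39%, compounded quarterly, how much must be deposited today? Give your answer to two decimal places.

Periodic rate i = 0.0439/4 = 0.010975; n = 3 × 4 = 12 periods.
Discount factor = (1+0.010975)^(−12) = 0.877233; PV = 91,500 × 0.877233 = 80,266.8277

£80,266.83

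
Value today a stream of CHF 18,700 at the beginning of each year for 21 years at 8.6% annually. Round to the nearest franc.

CHF 194,383

PV = PMT · [1 − (1+i)^(−n)] / i × (1+i) = 18700 · 10.394823 = 194,383.1912
Payments are at the start of each period, so multiply by (1+i).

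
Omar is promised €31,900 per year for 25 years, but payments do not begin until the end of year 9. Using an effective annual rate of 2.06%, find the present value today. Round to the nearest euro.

Value one period before first payment (t=8): 31900 × [1 − (1+0.0206)^(−25)] / 0.0206 = 31900 × 19.386633 = 618,433.5842
PV₀ = 618,433.5842 / (1+0.0206)^8 = 618,433.5842 / 1.177184 = 525,349.7792

€525,350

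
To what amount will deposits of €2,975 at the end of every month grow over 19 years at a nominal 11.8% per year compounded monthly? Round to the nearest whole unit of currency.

i = 0.118/12 = 0.00983333 per month; n = 19·12 = 228.
FV = PMT · [(1+i)^n − 1] / i = 2975 · 845.046379 = 2,514,012.9789

€2,514,013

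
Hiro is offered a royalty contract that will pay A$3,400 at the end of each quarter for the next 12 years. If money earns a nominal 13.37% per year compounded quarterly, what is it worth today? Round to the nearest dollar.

With 4 periods per year: i = 0.033425, n = 48.
PV = 3400 × [1 − (1+0.033425)^(−48)] / 0.033425 = 3400 × 23.744128 = 80,730.0366

A$80,730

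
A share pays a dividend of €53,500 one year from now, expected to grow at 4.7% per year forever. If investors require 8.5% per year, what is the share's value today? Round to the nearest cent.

PV = D₁/(r − g) = 53500/(0.085 − 0.047) = 1,407,894.7368

€1,407,894.74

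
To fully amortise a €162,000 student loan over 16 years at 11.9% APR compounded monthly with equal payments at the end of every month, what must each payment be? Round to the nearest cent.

Periodic rate i = 0.119/12 = 0.00991667; n = 16 × 12 = 192 periods.
Annuity-PV factor = 85.676443; PMT = 162000 / 85.676443 = 1,890.8348

€1,890.83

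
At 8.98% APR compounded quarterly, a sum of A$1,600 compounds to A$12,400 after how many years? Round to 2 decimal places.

23.06 years

Periodic rate i = 0.0898/4 = 0.02245.
n = ln(12400/1600) / ln(1+0.02245) = ln(7.75000) / 0.022202 = 92.2313 quarters
= 92.2313/4 years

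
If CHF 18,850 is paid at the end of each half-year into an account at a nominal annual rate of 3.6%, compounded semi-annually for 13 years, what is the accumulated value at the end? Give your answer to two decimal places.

CHF 618,034.05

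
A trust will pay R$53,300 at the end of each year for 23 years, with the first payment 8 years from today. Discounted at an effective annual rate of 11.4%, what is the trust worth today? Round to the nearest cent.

PV at t=7 (ordinary 23-year annuity): 53300 × a(23|0.114) = 53300 × 8.039551 = 428,508.0701
PV₀ = 428,508.0701 / (1+0.114)^7 = 428,508.0701 / 2.129101 = 201,262.4103

R$201,262.41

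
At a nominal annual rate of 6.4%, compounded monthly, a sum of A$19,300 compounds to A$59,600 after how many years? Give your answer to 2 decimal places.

Periodic rate i = 0.064/12 = 0.00533333.
n = ln(59600/19300) / ln(1+0.00533333) = ln(3.08808) / 0.005319 = 211.9790 months
= 211.9790/12 years

17.66 years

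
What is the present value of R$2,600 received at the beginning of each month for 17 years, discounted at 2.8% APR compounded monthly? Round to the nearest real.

R$422,621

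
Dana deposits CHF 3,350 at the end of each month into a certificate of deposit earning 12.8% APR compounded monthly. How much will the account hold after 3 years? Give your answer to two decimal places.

CHF 146,090.23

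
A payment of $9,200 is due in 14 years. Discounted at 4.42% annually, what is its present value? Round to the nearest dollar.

$5,021

PV = 9,200 / (1 + 0.0442)^14 = 9,200 / 1.832195 = 5,021.3002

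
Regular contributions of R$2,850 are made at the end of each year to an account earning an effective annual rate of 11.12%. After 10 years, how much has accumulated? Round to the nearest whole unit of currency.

R$47,934

Accumulation factor s(10|0.1112) = 16.818950; FV = 2850 × 16.818950 = 47,934.0063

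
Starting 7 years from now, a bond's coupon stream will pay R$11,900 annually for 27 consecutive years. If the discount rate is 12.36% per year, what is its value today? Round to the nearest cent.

R$45,789.87

Value one period before first payment (t=6): 11900 × [1 − (1+0.1236)^(−27)] / 0.1236 = 11900 × 7.742707 = 92,138.2082
PV₀ = 92,138.2082 / (1+0.1236)^6 = 92,138.2082 / 2.012196 = 45,789.8667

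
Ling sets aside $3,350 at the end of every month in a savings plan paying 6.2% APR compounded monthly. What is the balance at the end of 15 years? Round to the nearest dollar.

i = 0.062/12 = 0.00516667 per month; n = 15·12 = 180.
FV = PMT · [(1+i)^n − 1] / i = 3350 · 295.828678 = 991,026.0721

$991,026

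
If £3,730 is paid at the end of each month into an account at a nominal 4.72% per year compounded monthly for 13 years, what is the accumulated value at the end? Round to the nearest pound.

Periodic rate i = 0.0472/12 = 0.00393333; n = 13 × 12 = 156 periods.
Accumulation factor s(156|0.00393333) = 214.791639; FV = 3730 × 214.791639 = 801,172.8129

£801,173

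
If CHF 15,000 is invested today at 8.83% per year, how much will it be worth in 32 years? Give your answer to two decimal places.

15,000 × (1+0.0883)^32 = 15,000 × 14.995334 = 224,930.0048

CHF 224,930.00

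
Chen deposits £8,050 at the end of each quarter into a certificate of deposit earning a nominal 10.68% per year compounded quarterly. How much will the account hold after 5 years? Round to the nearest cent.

£209,190.12

Periodic rate i = 0.1068/4 = 0.0267; n = 5 × 4 = 20 periods.
Accumulation factor s(20|0.0267) = 25.986350; FV = 8050 × 25.986350 = 209,190.1154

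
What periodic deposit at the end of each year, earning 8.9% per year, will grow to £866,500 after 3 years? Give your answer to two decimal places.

£264,586.54

PMT = 866500 / ( [(1+0.089)^3 − 1] / 0.089 ) = 866500 / 3.274921 = 264,586.5351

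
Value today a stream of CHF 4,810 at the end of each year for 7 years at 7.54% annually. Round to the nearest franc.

CHF 25,442

PV = 4810 × [1 − (1+0.0754)^(−7)] / 0.0754 = 4810 × 5.289294 = 25,441.5018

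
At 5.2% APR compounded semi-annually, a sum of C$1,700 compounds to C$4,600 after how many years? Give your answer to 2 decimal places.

Periodic rate i = 0.052/2 = 0.026.
n = ln(4600/1700) / ln(1+0.026) = ln(2.70588) / 0.025668 = 38.7813 half-years
= 38.7813/2 years

19.39 years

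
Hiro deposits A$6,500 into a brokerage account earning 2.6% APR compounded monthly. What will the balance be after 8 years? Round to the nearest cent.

Periodic rate i = 0.026/12 = 0.00216667; n = 8 × 12 = 96 periods.
6,500 × (1+0.00216667)^96 = 6,500 × 1.230936 = 8,001.0851

A$8,001.09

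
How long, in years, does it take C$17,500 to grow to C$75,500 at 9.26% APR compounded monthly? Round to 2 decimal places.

15.85 years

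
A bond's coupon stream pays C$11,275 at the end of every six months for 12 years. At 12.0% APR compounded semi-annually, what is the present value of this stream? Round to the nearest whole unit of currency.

With 2 periods per year: i = 0.06, n = 24.
PV = PMT · [1 − (1+i)^(−n)] / i = 11275 · 12.550358 = 141,505.2811

C$141,505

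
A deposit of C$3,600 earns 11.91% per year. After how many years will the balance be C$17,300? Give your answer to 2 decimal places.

13.95 years

(1+i)^n = 17300/3600 = 4.80556, so n = ln 4.80556 / ln 1.1191 = 13.9505 years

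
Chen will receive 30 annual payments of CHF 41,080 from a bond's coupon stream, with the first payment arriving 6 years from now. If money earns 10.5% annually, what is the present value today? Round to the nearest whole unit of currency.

PV at t=5 (ordinary 30-year annuity): 41080 × a(30|0.105) = 41080 × 9.047442 = 371,668.9077
Discount back 5 years: 371,668.9077 × (1+0.105)^(−5) = 371,668.9077 × 0.607000 = 225,602.9848

CHF 225,603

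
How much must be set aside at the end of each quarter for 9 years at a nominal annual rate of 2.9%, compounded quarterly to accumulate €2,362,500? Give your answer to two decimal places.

i = 0.029/4 = 0.00725 per quarter; n = 9·4 = 36.
PMT = 2.3625e+06 / ( [(1+0.00725)^36 − 1] / 0.00725 ) = 2.3625e+06 / 40.966325 = 57,669.3168

€57,669.32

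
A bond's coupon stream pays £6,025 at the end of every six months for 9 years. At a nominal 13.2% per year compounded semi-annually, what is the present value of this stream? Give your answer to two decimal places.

£62,395.49

With 2 periods per year: i = 0.066, n = 18.
PV = 6025 × [1 − (1+0.066)^(−18)] / 0.066 = 6025 × 10.356098 = 62,395.4913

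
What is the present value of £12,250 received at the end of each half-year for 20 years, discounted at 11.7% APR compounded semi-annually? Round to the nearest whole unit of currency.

£187,857

With 2 periods per year: i = 0.0585, n = 40.
Annuity factor a(40|0.0585) = 15.335245; PV = 12250 × 15.335245 = 187,856.7476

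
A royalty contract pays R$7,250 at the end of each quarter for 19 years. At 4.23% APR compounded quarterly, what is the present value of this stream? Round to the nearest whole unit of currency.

R$377,368

With 4 periods per year: i = 0.010575, n = 76.
Annuity factor a(76|0.010575) = 52.050818; PV = 7250 × 52.050818 = 377,368.4275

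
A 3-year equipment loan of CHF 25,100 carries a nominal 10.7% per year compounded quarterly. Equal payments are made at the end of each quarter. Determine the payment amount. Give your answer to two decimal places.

CHF 2,472.93

Periodic rate i = 0.107/4 = 0.02675; n = 3 × 4 = 12 periods.
Annuity-PV factor = 10.149915; PMT = 25100 / 10.149915 = 2,472.9271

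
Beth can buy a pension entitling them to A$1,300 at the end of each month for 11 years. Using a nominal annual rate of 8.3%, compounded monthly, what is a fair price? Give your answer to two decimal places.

A$112,285.83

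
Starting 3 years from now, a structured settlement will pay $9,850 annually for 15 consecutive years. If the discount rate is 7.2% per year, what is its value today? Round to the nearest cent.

$77,089.99

PV at t=2 (ordinary 15-year annuity): 9850 × a(15|0.072) = 9850 × 8.993967 = 88,590.5797
PV₀ = 88,590.5797 / (1+0.072)^2 = 88,590.5797 / 1.149184 = 77,089.9871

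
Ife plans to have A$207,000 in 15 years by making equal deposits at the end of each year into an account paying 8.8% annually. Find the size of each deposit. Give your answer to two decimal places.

A$7,161.76

PMT = 207000 / ( [(1+0.088)^15 − 1] / 0.088 ) = 207000 / 28.903501 = 7,161.7621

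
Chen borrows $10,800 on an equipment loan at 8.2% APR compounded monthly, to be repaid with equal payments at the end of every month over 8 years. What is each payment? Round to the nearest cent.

i = 0.082/12 = 0.00683333 per month; n = 8·12 = 96.
Annuity-PV factor = 70.231905; PMT = 10800 / 70.231905 = 153.7763

$153.78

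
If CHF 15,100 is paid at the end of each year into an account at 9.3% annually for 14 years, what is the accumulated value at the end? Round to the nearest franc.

CHF 401,501

Accumulation factor s(14|0.093) = 26.589462; FV = 15100 × 26.589462 = 401,500.8731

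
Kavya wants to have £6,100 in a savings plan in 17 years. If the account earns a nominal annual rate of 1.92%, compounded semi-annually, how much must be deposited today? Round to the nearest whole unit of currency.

£4,408

i = 0.0192/2 = 0.0096 per half-year; n = 17·2 = 34.
Discount factor = (1+0.0096)^(−34) = 0.722641; PV = 6,100 × 0.722641 = 4,408.1078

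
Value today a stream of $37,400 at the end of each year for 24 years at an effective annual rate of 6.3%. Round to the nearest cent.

PV = 37400 × [1 − (1+0.063)^(−24)] / 0.063 = 37400 × 12.209812 = 456,646.9649

$456,646.96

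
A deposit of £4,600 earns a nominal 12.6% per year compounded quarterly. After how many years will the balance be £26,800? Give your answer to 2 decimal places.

14.21 years

Periodic rate i = 0.126/4 = 0.0315.
n = ln(26800/4600) / ln(1+0.0315) = ln(5.82609) / 0.031014 = 56.8241 quarters
= 56.8241/4 years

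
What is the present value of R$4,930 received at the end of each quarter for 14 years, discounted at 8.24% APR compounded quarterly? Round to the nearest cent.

R$162,924.83

Periodic rate i = 0.0824/4 = 0.0206; n = 14 × 4 = 56 periods.
PV = PMT · [1 − (1+i)^(−n)] / i = 4930 · 33.047633 = 162,924.8290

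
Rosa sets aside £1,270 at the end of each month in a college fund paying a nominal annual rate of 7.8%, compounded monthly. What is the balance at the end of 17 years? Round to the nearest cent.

£537,273.44

With 12 periods per year: i = 0.0065, n = 204.
FV = PMT · [(1+i)^n − 1] / i = 1270 · 423.049949 = 537,273.4353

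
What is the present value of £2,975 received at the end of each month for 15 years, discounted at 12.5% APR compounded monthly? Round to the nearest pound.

£241,375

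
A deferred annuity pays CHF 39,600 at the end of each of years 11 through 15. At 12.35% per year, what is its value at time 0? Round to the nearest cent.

PV at t=10 (ordinary 5-year annuity): 39600 × a(5|0.1235) = 39600 × 3.573738 = 141,520.0341
PV₀ = 141,520.0341 / (1+0.1235)^10 = 141,520.0341 / 3.204282 = 44,165.9073

CHF 44,165.91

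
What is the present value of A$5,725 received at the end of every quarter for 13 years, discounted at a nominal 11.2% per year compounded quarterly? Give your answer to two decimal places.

A$155,826.31

Periodic rate i = 0.112/4 = 0.028; n = 13 × 4 = 52 periods.
PV = PMT · [1 − (1+i)^(−n)] / i = 5725 · 27.218569 = 155,826.3093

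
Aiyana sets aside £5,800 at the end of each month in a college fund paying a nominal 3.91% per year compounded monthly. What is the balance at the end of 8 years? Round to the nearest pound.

£652,483

With 12 periods per year: i = 0.00325833, n = 96.
FV = PMT · [(1+i)^n − 1] / i = 5800 · 112.497080 = 652,483.0654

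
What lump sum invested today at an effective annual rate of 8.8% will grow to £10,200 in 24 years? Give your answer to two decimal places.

£1,347.43

Discount factor = (1+0.088)^(−24) = 0.132101; PV = 10,200 × 0.132101 = 1,347.4315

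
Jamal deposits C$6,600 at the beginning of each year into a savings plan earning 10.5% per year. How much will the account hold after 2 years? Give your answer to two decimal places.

Accumulation factor s(2|0.105) × (1+i) = 2.326025; FV = 6600 × 2.326025 = 15,351.7650
(Beginning-of-period payments → annuity-due factor ×(1+i).)

C$15,351.77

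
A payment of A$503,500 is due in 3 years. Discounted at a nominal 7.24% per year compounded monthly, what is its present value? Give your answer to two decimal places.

i = 0.0724/12 = 0.00603333 per month; n = 3·12 = 36.
PV = FV·(1+i)^(−n) = 503,500 × 0.805294 = 405,465.7104

A$405,465.71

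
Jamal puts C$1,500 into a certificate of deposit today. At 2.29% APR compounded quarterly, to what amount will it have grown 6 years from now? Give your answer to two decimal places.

With 4 periods per year: i = 0.005725, n = 24.
1,500 × (1+0.005725)^24 = 1,500 × 1.146838 = 1,720.2563

C$1,720.26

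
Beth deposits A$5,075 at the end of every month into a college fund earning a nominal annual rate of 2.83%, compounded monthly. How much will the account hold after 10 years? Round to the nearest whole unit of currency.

A$702,960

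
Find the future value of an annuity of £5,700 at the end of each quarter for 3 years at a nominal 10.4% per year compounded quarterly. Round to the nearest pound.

£79,081

With 4 periods per year: i = 0.026, n = 12.
FV = PMT · [(1+i)^n − 1] / i = 5700 · 13.873793 = 79,080.6217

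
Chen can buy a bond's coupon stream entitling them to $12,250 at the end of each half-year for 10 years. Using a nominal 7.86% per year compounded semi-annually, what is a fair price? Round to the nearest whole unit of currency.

$167,518

Periodic rate i = 0.0786/2 = 0.0393; n = 10 × 2 = 20 periods.
PV = 12250 × [1 − (1+0.0393)^(−20)] / 0.0393 = 12250 × 13.674955 = 167,518.2042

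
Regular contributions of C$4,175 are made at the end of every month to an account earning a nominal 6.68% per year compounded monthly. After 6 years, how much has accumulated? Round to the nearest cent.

C$368,520.12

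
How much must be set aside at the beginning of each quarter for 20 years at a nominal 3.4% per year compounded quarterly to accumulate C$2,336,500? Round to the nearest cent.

With 4 periods per year: i = 0.0085, n = 80.
PMT = 2.3365e+06 / ( [(1+0.0085)^80 − 1] / 0.0085 × (1+i) ) = 2.3365e+06 / 114.875683 = 20,339.3786

C$20,339.38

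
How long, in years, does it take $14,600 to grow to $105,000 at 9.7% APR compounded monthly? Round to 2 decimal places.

Periodic rate i = 0.097/12 = 0.00808333.
n = ln(105000/14600) / ln(1+0.00808333) = ln(7.19178) / 0.008051 = 245.0601 months
= 245.0601/12 years

20.42 years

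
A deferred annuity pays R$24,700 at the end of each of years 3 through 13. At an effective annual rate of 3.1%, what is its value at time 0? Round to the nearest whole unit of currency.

R$213,817

PV at t=2 (ordinary 11-year annuity): 24700 × a(11|0.031) = 24700 × 9.201585 = 227,279.1596
Discount back 2 years: 227,279.1596 × (1+0.031)^(−2) = 227,279.1596 × 0.940768 = 213,817.0259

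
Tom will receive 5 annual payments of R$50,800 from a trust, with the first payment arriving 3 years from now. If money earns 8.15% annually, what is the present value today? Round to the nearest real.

PV at t=2 (ordinary 5-year annuity): 50800 × a(5|0.0815) = 50800 × 3.976975 = 202,030.3197
Discount back 2 years: 202,030.3197 × (1+0.0815)^(−2) = 202,030.3197 × 0.854962 = 172,728.3019

R$172,728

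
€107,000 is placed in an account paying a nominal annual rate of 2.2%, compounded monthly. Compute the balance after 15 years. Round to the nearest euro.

i = 0.022/12 = 0.00183333 per month; n = 15·12 = 180.
FV = PV·(1+i)^n = 107,000 × 1.390548 = 148,788.6293

€148,789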